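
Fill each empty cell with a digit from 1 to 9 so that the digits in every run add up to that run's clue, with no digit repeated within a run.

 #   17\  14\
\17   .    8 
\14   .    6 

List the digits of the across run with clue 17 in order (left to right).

9 8

17 in 2 cells must be {8,9}.
R1C1 = 17 − 8 = 9 completes the 17 across.
R2C1 = 14 − 6 = 8 completes the 14 across.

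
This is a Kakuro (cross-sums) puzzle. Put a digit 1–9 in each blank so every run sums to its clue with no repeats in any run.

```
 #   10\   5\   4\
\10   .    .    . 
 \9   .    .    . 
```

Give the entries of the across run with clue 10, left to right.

6 3 1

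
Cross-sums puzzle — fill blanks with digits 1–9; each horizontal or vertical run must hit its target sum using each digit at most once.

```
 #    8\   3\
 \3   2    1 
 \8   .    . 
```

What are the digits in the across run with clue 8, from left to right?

3 in 2 cells must be {1,2}.
R2C1 = 8 − 2 = 6 completes the 8 down.
R2C2 = 8 − 6 = 2 completes the 8 across.

6, 2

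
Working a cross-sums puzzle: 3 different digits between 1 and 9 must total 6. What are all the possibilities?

3 distinct digits from 1–9 sum between 6 and 24.
Only one set works: {1,2,3}.

{1,2,3}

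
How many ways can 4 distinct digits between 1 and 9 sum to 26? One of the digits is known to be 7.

3

4 distinct digits from 1–9 sum between 10 and 30.
Keeping only sets containing 7.
Enumerating: {2,7,8,9}, {4,6,7,9}, {5,6,7,8}.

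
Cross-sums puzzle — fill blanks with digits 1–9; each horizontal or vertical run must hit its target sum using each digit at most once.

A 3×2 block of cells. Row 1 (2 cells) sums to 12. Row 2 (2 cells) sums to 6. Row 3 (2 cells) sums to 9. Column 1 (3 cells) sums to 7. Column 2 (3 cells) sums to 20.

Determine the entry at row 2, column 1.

7 in 3 cells must be {1,2,4}.
The 12 across and the 7 down share only 4, so (1,1) = 4.
(1,2) = 12 − 4 = 8 completes the 12 across.
Given what's placed, (2,2) must be 5 to fit the 6 across and 20 down.
(3,2) = 20 − 13 = 7 completes the 20 down.
(2,1) = 6 − 5 = 1 completes the 6 across.
(3,1) = 9 − 7 = 2 completes the 9 across.

1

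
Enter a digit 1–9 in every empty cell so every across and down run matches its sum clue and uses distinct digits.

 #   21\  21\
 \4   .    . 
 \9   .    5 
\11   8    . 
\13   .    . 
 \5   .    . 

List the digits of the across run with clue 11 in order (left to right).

8 3

4 in 2 cells must be {1,3}.
R2C1 = 9 − 5 = 4 completes the 9 across.
R3C2 = 11 − 8 = 3 completes the 11 across.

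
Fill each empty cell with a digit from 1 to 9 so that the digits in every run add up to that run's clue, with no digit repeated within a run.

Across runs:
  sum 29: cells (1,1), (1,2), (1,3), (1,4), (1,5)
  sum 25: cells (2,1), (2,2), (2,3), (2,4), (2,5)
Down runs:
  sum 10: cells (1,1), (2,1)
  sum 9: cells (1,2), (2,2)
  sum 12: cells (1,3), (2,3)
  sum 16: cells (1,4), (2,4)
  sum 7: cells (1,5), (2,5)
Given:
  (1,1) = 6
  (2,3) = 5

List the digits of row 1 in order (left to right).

16 in 2 cells must be {7,9}.
(1,3) = 12 − 5 = 7 completes the 12 down.
Given what's placed, (1,4) must be 9 to fit the 29 across and 16 down.
(2,1) = 10 − 6 = 4 completes the 10 down.
(2,4) = 16 − 9 = 7 completes the 16 down.
Nothing is forced directly, so branch on (2,5), whose candidates are 1 or 3 or 6. If (2,5) = 1: then (1,5) would have to be in {2,3,4,5} for the 29 across but in {6} for the 7 down — contradiction. If (2,5) = 6: then (1,5) would have to be in {2,3,4,5} for the 29 across but in {1} for the 7 down — contradiction. So (2,5) = 3.
(1,5) = 7 − 3 = 4 completes the 7 down.
(2,2) = 25 − 19 = 6 completes the 25 across.
(1,2) = 29 − 26 = 3 completes the 29 across.

6 3 7 9 4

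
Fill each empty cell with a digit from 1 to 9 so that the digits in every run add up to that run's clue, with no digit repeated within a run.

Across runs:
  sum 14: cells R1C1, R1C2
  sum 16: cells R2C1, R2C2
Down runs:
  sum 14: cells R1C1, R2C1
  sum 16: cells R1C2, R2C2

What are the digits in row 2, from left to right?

16 in 2 cells must be {7,9}.
The 14 across and the 16 down share only 9, so R1C2 = 9.
The 16 across and the 14 down share only 9, so R2C1 = 9.
R2C2 = 16 − 9 = 7 completes the 16 across.
R1C1 = 14 − 9 = 5 completes the 14 across.

9 7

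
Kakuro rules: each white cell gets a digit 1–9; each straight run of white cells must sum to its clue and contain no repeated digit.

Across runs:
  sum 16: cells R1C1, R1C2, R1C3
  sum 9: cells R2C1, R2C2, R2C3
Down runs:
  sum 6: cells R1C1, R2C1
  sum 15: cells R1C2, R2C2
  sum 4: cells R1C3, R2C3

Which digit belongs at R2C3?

1

4 in 2 cells must be {1,3}.
The 9 across and the 15 down share only 6, so R2C2 = 6.
Given what's placed, R2C3 must be 1 to fit the 9 across and 4 down.
R1C2 = 15 − 6 = 9 completes the 15 down.
R1C3 = 4 − 1 = 3 completes the 4 down.
R2C1 = 9 − 7 = 2 completes the 9 across.
R1C1 = 16 − 12 = 4 completes the 16 across.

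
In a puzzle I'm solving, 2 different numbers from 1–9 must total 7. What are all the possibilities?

2 distinct digits from 1–9 sum between 3 and 17.

{1,6}; {2,5}; {3,4}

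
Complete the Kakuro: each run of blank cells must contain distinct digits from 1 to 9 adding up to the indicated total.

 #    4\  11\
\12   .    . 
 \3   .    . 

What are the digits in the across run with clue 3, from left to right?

3 in 2 cells must be {1,2}; 4 in 2 cells must be {1,3}.
The 12 across and the 4 down share only 3, so R1C1 = 3.
R1C2 = 12 − 3 = 9 completes the 12 across.
R2C1 = 4 − 3 = 1 completes the 4 down.
R2C2 = 3 − 1 = 2 completes the 3 across.

1, 2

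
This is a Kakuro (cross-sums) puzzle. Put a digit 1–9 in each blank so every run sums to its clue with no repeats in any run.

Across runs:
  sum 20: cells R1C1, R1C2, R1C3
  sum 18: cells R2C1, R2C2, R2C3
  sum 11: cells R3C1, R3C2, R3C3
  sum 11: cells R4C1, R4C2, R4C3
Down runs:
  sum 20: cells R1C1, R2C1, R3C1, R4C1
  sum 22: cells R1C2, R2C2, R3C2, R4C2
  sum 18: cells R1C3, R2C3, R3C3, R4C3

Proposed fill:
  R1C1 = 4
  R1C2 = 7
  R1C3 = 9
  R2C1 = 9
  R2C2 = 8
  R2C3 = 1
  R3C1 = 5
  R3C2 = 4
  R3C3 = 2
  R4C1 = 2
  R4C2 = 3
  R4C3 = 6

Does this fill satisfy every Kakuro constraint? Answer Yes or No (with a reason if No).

Yes

Across: 4+7+9=20; 9+8+1=18; 5+4+2=11; 2+3+6=11. Down: 4+9+5+2=20; 7+8+4+3=22; 9+1+2+6=18. No digit repeats within any run.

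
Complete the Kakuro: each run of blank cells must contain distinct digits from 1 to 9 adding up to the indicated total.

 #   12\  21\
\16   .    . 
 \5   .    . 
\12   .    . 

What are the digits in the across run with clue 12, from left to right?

16 in 2 cells must be {7,9}.
The 5 across and the 21 down share only 4, so R2C2 = 4.
Given what's placed, R1C2 must be 9 to fit the 16 across and 21 down.
R2C1 = 5 − 4 = 1 completes the 5 across.
R3C2 = 21 − 13 = 8 completes the 21 down.
R1C1 = 16 − 9 = 7 completes the 16 across.
R3C1 = 12 − 8 = 4 completes the 12 across.

4 8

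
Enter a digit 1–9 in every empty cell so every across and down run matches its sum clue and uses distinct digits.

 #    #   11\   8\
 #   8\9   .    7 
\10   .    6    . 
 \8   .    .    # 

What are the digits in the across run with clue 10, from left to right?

R1C2 = 9 − 7 = 2 completes the 9 across.
R2C3 = 8 − 7 = 1 completes the 8 down.
R3C2 = 11 − 8 = 3 completes the 11 down.
R2C1 = 10 − 7 = 3 completes the 10 across.
R3C1 = 8 − 3 = 5 completes the 8 across.

3 6 1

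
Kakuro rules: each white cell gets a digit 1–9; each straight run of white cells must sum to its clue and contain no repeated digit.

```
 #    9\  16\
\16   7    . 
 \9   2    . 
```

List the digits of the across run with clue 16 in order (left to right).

7 9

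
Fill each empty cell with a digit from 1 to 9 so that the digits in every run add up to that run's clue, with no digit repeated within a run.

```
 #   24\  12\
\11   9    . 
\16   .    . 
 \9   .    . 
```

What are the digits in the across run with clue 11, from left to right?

16 in 2 cells must be {7,9}; 24 in 3 cells must be {7,8,9}.
R1C2 = 11 − 9 = 2 completes the 11 across.
Given what's placed, R2C1 must be 7 to fit the 16 across and 24 down.
R2C2 = 16 − 7 = 9 completes the 16 across.
R3C1 = 24 − 16 = 8 completes the 24 down.
R3C2 = 9 − 8 = 1 completes the 9 across.

9, 2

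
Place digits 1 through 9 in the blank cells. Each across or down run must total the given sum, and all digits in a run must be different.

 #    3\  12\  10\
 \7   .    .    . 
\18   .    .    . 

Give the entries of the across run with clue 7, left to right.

2, 4, 1

7 in 3 cells must be {1,2,4}; 3 in 2 cells must be {1,2}.
The 7 across and the 12 down share only 4, so R1C2 = 4.
R2C2 = 12 − 4 = 8 completes the 12 down.
Given what's placed, R2C1 must be 1 to fit the 18 across and 3 down.
R2C3 = 18 − 9 = 9 completes the 18 across.
R1C1 = 3 − 1 = 2 completes the 3 down.
R1C3 = 7 − 6 = 1 completes the 7 across.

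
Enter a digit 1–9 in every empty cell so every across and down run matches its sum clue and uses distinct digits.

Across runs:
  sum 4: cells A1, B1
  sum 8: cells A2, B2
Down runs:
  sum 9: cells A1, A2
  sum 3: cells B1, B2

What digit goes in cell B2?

4 in 2 cells must be {1,3}; 3 in 2 cells must be {1,2}.
The 4 across and the 3 down share only 1, so B1 = 1.
B2 = 3 − 1 = 2 completes the 3 down.
A1 = 4 − 1 = 3 completes the 4 across.
A2 = 8 − 2 = 6 completes the 8 across.

2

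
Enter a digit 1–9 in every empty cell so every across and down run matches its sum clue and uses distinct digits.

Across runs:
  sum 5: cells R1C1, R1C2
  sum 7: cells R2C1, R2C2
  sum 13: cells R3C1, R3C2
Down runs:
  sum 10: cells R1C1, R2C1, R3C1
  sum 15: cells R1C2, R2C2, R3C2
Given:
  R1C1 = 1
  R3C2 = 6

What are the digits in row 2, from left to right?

2, 5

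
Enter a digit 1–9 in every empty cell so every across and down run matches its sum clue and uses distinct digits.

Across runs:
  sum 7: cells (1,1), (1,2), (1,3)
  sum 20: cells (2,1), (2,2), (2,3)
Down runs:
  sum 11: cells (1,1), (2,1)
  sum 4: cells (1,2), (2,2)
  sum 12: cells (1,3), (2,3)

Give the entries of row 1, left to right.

2 1 4

7 in 3 cells must be {1,2,4}; 4 in 2 cells must be {1,3}.
The 7 across and the 4 down share only 1, so (1,2) = 1.
Given what's placed, (1,3) must be 4 to fit the 7 across and 12 down.
(2,2) = 4 − 1 = 3 completes the 4 down.
(2,3) = 12 − 4 = 8 completes the 12 down.
(1,1) = 7 − 5 = 2 completes the 7 across.
(2,1) = 20 − 11 = 9 completes the 20 across.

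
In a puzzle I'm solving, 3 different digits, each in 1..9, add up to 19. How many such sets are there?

5

3 distinct digits from 1–9 sum between 6 and 24.
Enumerating: {2,8,9}, {3,7,9}, {4,6,9}, {4,7,8}, {5,6,8}.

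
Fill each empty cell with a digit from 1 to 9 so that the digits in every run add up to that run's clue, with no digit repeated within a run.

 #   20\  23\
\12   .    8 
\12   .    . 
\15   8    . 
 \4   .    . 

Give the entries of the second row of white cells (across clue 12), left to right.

7, 5

4 in 2 cells must be {1,3}.
R1C1 = 12 − 8 = 4 completes the 12 across.
R3C2 = 15 − 8 = 7 completes the 15 across.
R4C2 = 3: the only remaining digit allowed by both the 4 across and the 23 down.
R2C2 = 23 − 18 = 5 completes the 23 down.
R4C1 = 4 − 3 = 1 completes the 4 across.
R2C1 = 12 − 5 = 7 completes the 12 across.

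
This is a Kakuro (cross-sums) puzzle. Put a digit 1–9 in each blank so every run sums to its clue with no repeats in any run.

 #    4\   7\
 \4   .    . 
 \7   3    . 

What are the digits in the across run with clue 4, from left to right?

4 in 2 cells must be {1,3}.
R1C1 = 4 − 3 = 1 completes the 4 down.
R1C2 = 4 − 1 = 3 completes the 4 across.
R2C2 = 7 − 3 = 4 completes the 7 across.

1 3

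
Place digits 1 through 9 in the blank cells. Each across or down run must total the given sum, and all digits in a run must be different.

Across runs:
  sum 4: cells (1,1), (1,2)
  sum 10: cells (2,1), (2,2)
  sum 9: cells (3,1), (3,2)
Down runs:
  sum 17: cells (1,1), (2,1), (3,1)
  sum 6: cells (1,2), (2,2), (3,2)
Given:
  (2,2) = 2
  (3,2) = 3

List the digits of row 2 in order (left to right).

8 2

4 in 2 cells must be {1,3}; 6 in 3 cells must be {1,2,3}.
(1,2) = 6 − 5 = 1 completes the 6 down.
(2,1) = 10 − 2 = 8 completes the 10 across.
(3,1) = 9 − 3 = 6 completes the 9 across.
(1,1) = 4 − 1 = 3 completes the 4 across.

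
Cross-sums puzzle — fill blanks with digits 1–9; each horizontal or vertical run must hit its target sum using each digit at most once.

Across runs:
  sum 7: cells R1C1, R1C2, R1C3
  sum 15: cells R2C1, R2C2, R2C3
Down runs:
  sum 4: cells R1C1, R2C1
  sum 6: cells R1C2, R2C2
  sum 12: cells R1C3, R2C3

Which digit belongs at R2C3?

7 in 3 cells must be {1,2,4}; 4 in 2 cells must be {1,3}.
The 7 across and the 4 down share only 1, so R1C1 = 1.
Given what's placed, R1C3 must be 4 to fit the 7 across and 12 down.
R2C1 = 4 − 1 = 3 completes the 4 down.
R2C3 = 12 − 4 = 8 completes the 12 down.
R1C2 = 7 − 5 = 2 completes the 7 across.
R2C2 = 15 − 11 = 4 completes the 15 across.

8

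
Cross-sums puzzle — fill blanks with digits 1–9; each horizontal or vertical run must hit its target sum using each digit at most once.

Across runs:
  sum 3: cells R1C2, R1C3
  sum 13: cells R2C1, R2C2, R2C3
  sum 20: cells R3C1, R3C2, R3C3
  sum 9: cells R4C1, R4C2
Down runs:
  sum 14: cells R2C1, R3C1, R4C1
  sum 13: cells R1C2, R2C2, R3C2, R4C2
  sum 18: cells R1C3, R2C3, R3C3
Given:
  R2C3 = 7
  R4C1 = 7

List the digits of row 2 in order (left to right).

2 4 7

3 in 2 cells must be {1,2}.
Given what's placed, R1C3 must be 2 to fit the 3 across and 18 down.
R3C3 = 18 − 9 = 9 completes the 18 down.
R4C2 = 9 − 7 = 2 completes the 9 across.
R1C2 = 3 − 2 = 1 completes the 3 across.
R2C2 = 4: the only remaining digit allowed by both the 13 across and the 13 down.
R3C2 = 13 − 7 = 6 completes the 13 down.
R2C1 = 13 − 11 = 2 completes the 13 across.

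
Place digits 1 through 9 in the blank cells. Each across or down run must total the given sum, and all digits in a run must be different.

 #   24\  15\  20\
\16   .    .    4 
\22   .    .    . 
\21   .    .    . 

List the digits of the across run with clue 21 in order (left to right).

8 4 9

24 in 3 cells must be {7,8,9}.
Nothing is forced directly, so branch on R2C1, whose candidates are 7 or 8 or 9. If R2C1 = 7: that forces R1C1 = 9, R1C2 = 3, after which R2C2 would have to be in {6,9} for the 22 across but in {4,5,7,8} for the 15 down — contradiction. If R2C1 = 8: that forces R2C3 = 9, R3C3 = 7, R2C2 = 5, R3C1 = 9, after which R3C2 would have to be in {5} for the 21 across but in {1,2,3,4,6,7,8,9} for the 15 down — contradiction. So R2C1 = 9.
R1C1 = 7: the only remaining digit allowed by both the 16 across and the 24 down.
R1C2 = 16 − 11 = 5 completes the 16 across.
Given what's placed, R2C3 must be 7 to fit the 22 across and 20 down.
R3C1 = 24 − 16 = 8 completes the 24 down.
R3C3 = 20 − 11 = 9 completes the 20 down.
R2C2 = 22 − 16 = 6 completes the 22 across.
R3C2 = 21 − 17 = 4 completes the 21 across.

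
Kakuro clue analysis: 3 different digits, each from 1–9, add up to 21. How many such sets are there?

3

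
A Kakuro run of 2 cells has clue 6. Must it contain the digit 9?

No

Counterexample: {1,5} sums to 6 without using 9.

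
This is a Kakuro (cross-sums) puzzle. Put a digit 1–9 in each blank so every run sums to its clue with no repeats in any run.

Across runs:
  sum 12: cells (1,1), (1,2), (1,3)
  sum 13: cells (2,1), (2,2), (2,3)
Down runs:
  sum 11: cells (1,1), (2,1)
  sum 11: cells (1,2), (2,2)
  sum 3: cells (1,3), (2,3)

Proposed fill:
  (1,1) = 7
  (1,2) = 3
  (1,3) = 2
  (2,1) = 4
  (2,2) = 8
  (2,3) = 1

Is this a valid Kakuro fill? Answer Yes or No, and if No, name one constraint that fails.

Yes

Across: 7+3+2=12; 4+8+1=13. Down: 7+4=11; 3+8=11; 2+1=3. No digit repeats within any run.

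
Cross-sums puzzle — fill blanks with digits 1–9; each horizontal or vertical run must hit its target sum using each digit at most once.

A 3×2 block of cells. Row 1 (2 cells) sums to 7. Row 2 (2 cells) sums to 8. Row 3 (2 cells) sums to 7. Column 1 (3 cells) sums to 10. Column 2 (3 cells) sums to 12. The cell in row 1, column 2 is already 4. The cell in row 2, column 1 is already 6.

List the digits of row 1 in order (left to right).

(1,1) = 7 − 4 = 3 completes the 7 across.
(2,2) = 8 − 6 = 2 completes the 8 across.
(3,1) = 10 − 9 = 1 completes the 10 down.
(3,2) = 7 − 1 = 6 completes the 7 across.

3 4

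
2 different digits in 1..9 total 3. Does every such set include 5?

The only way to make 3 from 2 distinct digits is {1,2}, which does not contain 5.

No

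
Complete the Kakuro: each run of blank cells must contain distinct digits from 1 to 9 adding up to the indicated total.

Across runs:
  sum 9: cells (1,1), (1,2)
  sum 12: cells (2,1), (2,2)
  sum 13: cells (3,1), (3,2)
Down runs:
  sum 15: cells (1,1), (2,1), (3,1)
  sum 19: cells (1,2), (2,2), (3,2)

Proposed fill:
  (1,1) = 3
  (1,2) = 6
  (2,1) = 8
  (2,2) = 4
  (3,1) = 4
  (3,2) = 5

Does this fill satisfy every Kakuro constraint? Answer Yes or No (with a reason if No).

No — the down run (1,2)–(3,2) sums to 15, not 19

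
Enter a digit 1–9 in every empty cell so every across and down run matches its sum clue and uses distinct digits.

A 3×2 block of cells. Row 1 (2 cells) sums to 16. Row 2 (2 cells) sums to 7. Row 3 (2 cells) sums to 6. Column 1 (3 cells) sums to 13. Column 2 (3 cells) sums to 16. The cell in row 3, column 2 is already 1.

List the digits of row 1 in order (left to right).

16 in 2 cells must be {7,9}.
(2,2) = 6: the only remaining digit allowed by both the 7 across and the 16 down.
(3,1) = 6 − 1 = 5 completes the 6 across.
Given what's placed, (1,1) must be 7 to fit the 16 across and 13 down.
(1,2) = 16 − 7 = 9 completes the 16 across.
(2,1) = 7 − 6 = 1 completes the 7 across.

7 9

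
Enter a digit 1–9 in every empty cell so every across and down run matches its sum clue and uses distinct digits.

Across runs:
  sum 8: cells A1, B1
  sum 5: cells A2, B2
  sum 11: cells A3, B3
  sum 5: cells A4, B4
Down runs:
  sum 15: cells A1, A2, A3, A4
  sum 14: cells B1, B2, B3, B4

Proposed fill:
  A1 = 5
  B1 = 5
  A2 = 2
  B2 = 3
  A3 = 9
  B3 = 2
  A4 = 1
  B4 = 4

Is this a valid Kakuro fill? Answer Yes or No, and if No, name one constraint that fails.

No — the across run A1–B1 sums to 10, not 8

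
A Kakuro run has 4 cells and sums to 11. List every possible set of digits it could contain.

4 distinct digits from 1–9 sum between 10 and 30.
Only one set works: {1,2,3,5}.

{1,2,3,5}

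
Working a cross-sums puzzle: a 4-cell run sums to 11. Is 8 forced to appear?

No

The only way to make 11 from 4 distinct digits is {1,2,3,5}, which does not contain 8.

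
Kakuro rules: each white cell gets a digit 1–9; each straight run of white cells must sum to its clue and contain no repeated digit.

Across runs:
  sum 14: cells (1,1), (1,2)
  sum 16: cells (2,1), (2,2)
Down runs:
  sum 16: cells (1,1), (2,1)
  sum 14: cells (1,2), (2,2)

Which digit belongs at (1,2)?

16 in 2 cells must be {7,9}.
The 14 across and the 16 down share only 9, so (1,1) = 9.
(1,2) = 14 − 9 = 5 completes the 14 across.
(2,1) = 16 − 9 = 7 completes the 16 down.
(2,2) = 16 − 7 = 9 completes the 16 across.

5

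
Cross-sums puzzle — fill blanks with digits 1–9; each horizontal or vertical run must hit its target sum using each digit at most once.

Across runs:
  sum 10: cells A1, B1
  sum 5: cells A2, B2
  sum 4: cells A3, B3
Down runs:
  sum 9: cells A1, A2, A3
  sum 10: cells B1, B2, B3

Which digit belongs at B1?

6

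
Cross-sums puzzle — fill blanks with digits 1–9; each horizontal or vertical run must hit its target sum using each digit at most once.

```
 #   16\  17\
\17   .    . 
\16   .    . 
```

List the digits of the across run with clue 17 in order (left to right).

9, 8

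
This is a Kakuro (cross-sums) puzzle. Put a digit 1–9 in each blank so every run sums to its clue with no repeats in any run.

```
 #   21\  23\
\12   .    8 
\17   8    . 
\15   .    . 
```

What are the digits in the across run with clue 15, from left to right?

17 in 2 cells must be {8,9}; 23 in 3 cells must be {6,8,9}.
R1C1 = 12 − 8 = 4 completes the 12 across.
R2C2 = 17 − 8 = 9 completes the 17 across.
R3C1 = 21 − 12 = 9 completes the 21 down.
R3C2 = 15 − 9 = 6 completes the 15 across.

9 6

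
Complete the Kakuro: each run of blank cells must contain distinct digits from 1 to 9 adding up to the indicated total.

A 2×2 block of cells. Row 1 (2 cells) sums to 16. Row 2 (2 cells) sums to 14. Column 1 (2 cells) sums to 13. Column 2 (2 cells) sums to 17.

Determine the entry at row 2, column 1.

6

16 in 2 cells must be {7,9}; 17 in 2 cells must be {8,9}.
The 16 across and the 17 down share only 9, so (1,2) = 9.
(2,2) = 17 − 9 = 8 completes the 17 down.
(1,1) = 16 − 9 = 7 completes the 16 across.
(2,1) = 14 − 8 = 6 completes the 14 across.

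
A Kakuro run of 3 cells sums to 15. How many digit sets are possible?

3 distinct digits from 1–9 sum between 6 and 24.

8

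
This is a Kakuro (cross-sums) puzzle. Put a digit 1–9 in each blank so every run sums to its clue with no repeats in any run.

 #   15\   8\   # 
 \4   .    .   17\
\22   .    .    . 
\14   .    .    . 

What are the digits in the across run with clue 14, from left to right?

4 in 2 cells must be {1,3}; 17 in 2 cells must be {8,9}.
Only 5 fits R2C2 under both its across sum 22 and down sum 8.
Given what's placed, R1C2 must be 1 to fit the 4 across and 8 down.
R3C2 = 8 − 6 = 2 completes the 8 down.
R1C1 = 4 − 1 = 3 completes the 4 across.
R2C1 = 8: the only remaining digit allowed by both the 22 across and the 15 down.
R2C3 = 22 − 13 = 9 completes the 22 across.
R3C1 = 15 − 11 = 4 completes the 15 down.
R3C3 = 14 − 6 = 8 completes the 14 across.

4, 2, 8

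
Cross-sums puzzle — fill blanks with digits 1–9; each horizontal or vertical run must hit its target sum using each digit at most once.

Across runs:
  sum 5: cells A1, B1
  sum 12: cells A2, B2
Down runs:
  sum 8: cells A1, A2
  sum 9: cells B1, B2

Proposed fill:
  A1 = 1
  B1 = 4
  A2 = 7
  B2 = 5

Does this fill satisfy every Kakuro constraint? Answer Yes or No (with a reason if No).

Across: 1+4=5; 7+5=12. Down: 1+7=8; 4+5=9. No digit repeats within any run.

Yes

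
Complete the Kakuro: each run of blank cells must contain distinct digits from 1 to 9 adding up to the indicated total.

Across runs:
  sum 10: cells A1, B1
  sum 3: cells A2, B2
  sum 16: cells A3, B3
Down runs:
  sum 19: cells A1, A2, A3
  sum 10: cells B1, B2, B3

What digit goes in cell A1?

3 in 2 cells must be {1,2}; 16 in 2 cells must be {7,9}.
The 3 across and the 19 down share only 2, so A2 = 2.
B2 = 3 − 2 = 1 completes the 3 across.
Given what's placed, A3 must be 9 to fit the 16 across and 19 down.
B3 = 16 − 9 = 7 completes the 16 across.
A1 = 19 − 11 = 8 completes the 19 down.
B1 = 10 − 8 = 2 completes the 10 across.

8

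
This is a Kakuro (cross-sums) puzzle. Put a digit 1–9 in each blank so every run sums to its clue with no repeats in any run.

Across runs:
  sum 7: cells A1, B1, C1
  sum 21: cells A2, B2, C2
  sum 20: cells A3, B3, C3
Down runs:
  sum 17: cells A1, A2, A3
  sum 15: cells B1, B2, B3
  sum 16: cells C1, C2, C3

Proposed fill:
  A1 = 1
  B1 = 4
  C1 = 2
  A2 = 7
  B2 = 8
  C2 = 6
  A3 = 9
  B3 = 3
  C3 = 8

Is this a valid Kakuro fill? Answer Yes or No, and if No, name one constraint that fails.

Across: 1+4+2=7; 7+8+6=21; 9+3+8=20. Down: 1+7+9=17; 4+8+3=15; 2+6+8=16. No digit repeats within any run.

Yes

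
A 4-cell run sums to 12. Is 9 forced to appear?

No

Counterexample: {1,2,3,6} sums to 12 without using 9.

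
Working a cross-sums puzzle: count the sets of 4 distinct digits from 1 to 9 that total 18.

4 distinct digits from 1–9 sum between 10 and 30.

11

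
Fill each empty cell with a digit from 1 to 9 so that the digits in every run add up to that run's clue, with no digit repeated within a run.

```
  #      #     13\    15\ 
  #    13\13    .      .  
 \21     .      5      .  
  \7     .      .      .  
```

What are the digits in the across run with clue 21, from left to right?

9 5 7

7 in 3 cells must be {1,2,4}.
R3C1 = 4: only digit in both the 7-across and 13-down candidate sets.
R2C1 = 13 − 4 = 9 completes the 13 down.
R2C3 = 21 − 14 = 7 completes the 21 across.
Given what's placed, R3C3 must be 2 to fit the 7 across and 15 down.
R1C3 = 15 − 9 = 6 completes the 15 down.
R3C2 = 7 − 6 = 1 completes the 7 across.
R1C2 = 13 − 6 = 7 completes the 13 across.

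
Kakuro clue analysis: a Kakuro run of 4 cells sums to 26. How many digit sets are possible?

5

4 distinct digits from 1–9 sum between 10 and 30.
Enumerating: {2,7,8,9}, {3,6,8,9}, {4,5,8,9}, {4,6,7,9}, {5,6,7,8}.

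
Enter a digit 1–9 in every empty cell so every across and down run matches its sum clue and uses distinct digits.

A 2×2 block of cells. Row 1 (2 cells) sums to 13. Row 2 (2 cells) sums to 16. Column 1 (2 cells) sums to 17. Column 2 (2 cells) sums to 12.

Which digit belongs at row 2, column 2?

7

16 in 2 cells must be {7,9}; 17 in 2 cells must be {8,9}.
The 16 across and the 17 down share only 9, so (2,1) = 9.
(2,2) = 16 − 9 = 7 completes the 16 across.
(1,1) = 17 − 9 = 8 completes the 17 down.
(1,2) = 13 − 8 = 5 completes the 13 across.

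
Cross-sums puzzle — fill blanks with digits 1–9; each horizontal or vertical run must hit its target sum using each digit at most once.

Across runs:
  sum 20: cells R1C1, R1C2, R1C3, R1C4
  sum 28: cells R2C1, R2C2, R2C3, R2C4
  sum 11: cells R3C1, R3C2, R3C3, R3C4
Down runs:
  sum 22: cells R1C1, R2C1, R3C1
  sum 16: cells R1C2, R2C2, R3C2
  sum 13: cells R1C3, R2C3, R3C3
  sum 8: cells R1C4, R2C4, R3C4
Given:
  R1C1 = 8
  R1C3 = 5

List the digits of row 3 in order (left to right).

5 2 1 3

11 in 4 cells must be {1,2,3,5}.
Given what's placed, R3C1 must be 5 to fit the 11 across and 22 down.
R2C1 = 22 − 13 = 9 completes the 22 down.
Nothing is forced directly, so branch on R2C3, whose candidates are 6 or 7. If R2C3 = 6: that forces R2C4 = 5, R3C3 = 2, R3C4 = 1, after which R1C4 would have to be in {1,3,4,6} for the 20 across but in {2} for the 8 down — contradiction. So R2C3 = 7.
R2C4 = 4: the only remaining digit allowed by both the 28 across and the 8 down.
R3C3 = 13 − 12 = 1 completes the 13 down.
R3C4 = 3: the only remaining digit allowed by both the 11 across and the 8 down.
R1C4 = 8 − 7 = 1 completes the 8 down.
R2C2 = 28 − 20 = 8 completes the 28 across.
R3C2 = 11 − 9 = 2 completes the 11 across.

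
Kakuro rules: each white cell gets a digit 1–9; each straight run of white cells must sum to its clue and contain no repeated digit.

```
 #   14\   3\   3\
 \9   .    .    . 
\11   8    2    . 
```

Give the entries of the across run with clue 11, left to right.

3 in 2 cells must be {1,2}.
R1C1 = 14 − 8 = 6 completes the 14 down.
R1C2 = 3 − 2 = 1 completes the 3 down.
R1C3 = 9 − 7 = 2 completes the 9 across.
R2C3 = 11 − 10 = 1 completes the 11 across.

8, 2, 1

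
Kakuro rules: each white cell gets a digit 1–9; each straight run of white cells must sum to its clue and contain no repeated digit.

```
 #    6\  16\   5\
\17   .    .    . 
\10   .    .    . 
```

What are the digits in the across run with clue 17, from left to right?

5 9 3

16 in 2 cells must be {7,9}.
The 10 across and the 16 down share only 7, so R2C2 = 7.
R1C2 = 16 − 7 = 9 completes the 16 down.
Nothing is forced directly, so branch on R2C1, whose candidates are 1 or 2. If R2C1 = 2: then R1C1 would have to be in {1,2,3,5,6,7} for the 17 across but in {4} for the 6 down — contradiction. So R2C1 = 1.
R1C1 = 6 − 1 = 5 completes the 6 down.
R1C3 = 17 − 14 = 3 completes the 17 across.
R2C3 = 10 − 8 = 2 completes the 10 across.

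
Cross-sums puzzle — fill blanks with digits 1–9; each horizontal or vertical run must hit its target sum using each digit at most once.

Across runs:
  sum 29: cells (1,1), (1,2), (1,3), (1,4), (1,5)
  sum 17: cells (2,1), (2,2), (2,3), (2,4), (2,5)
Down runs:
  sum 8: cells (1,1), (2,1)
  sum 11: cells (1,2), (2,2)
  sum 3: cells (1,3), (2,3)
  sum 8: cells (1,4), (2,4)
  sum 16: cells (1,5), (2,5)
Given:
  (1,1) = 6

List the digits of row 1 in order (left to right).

3 in 2 cells must be {1,2}; 16 in 2 cells must be {7,9}.
(2,1) = 8 − 6 = 2 completes the 8 down.
(2,3) = 1: the only remaining digit allowed by both the 17 across and the 3 down.
Given what's placed, (2,5) must be 7 to fit the 17 across and 16 down.
(1,3) = 3 − 1 = 2 completes the 3 down.
(1,5) = 16 − 7 = 9 completes the 16 down.
Given what's placed, (2,4) must be 3 to fit the 17 across and 8 down.
(1,4) = 8 − 3 = 5 completes the 8 down.
(2,2) = 17 − 13 = 4 completes the 17 across.
(1,2) = 29 − 22 = 7 completes the 29 across.

6 7 2 5 9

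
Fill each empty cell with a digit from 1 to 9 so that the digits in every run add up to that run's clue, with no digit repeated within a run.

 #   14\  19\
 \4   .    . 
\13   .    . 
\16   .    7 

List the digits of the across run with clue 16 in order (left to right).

4 in 2 cells must be {1,3}; 16 in 2 cells must be {7,9}.
R1C2 = 3: the only remaining digit allowed by both the 4 across and the 19 down.
R2C2 = 19 − 10 = 9 completes the 19 down.
R3C1 = 16 − 7 = 9 completes the 16 across.
R1C1 = 4 − 3 = 1 completes the 4 across.
R2C1 = 13 − 9 = 4 completes the 13 across.

9 7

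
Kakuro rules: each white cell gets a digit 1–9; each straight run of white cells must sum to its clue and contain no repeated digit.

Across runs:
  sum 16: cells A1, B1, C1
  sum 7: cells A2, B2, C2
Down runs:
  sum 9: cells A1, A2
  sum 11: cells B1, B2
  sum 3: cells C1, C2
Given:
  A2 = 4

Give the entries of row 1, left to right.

7 in 3 cells must be {1,2,4}; 3 in 2 cells must be {1,2}.
A1 = 9 − 4 = 5 completes the 9 down.
Given what's placed, C1 must be 2 to fit the 16 across and 3 down.
Given what's placed, B2 must be 2 to fit the 7 across and 11 down.
C2 = 7 − 6 = 1 completes the 7 across.
B1 = 16 − 7 = 9 completes the 16 across.

5 9 2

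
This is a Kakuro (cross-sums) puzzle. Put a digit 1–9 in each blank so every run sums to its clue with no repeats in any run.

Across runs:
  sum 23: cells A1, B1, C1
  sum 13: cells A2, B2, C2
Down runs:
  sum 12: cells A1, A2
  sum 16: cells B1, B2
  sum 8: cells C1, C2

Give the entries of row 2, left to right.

4 7 2

23 in 3 cells must be {6,8,9}; 16 in 2 cells must be {7,9}.
The 23 across and the 16 down share only 9, so B1 = 9.
Given what's placed, C1 must be 6 to fit the 23 across and 8 down.
B2 = 16 − 9 = 7 completes the 16 down.
C2 = 8 − 6 = 2 completes the 8 down.
A1 = 23 − 15 = 8 completes the 23 across.
A2 = 13 − 9 = 4 completes the 13 across.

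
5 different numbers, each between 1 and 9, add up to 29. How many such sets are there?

8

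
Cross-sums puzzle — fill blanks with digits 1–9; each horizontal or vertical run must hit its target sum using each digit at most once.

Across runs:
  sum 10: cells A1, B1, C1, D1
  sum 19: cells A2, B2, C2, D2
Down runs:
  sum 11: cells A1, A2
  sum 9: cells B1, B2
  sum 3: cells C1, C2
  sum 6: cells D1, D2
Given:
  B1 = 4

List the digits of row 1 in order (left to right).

10 in 4 cells must be {1,2,3,4}; 3 in 2 cells must be {1,2}.
B2 = 9 − 4 = 5 completes the 9 down.
Nothing is forced directly, so branch on A1, whose candidates are 2 or 3. If A1 = 2: that forces C1 = 1, after which D1 would have to be in {3} for the 10 across but in {1,2,4,5} for the 6 down — contradiction. So A1 = 3.
A2 = 11 − 3 = 8 completes the 11 down.
C2 = 2: the only remaining digit allowed by both the 19 across and the 3 down.
D2 = 19 − 15 = 4 completes the 19 across.
C1 = 3 − 2 = 1 completes the 3 down.
D1 = 10 − 8 = 2 completes the 10 across.

3 4 1 2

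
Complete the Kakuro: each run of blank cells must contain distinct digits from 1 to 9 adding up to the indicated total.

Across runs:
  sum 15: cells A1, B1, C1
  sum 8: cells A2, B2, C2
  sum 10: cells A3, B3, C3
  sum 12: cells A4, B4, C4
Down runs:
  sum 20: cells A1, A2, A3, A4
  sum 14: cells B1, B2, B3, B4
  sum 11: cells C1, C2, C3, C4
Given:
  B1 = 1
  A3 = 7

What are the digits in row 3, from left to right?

11 in 4 cells must be {1,2,3,5}.
C1 = 5: the only remaining digit allowed by both the 15 across and the 11 down.
B3 = 2: the only remaining digit allowed by both the 10 across and the 14 down.
C3 = 10 − 9 = 1 completes the 10 across.

7 2 1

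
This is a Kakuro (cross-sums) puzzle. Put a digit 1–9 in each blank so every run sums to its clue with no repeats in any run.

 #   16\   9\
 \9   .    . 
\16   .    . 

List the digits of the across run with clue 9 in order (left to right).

16 in 2 cells must be {7,9}.
The 9 across and the 16 down share only 7, so R1C1 = 7.
R1C2 = 9 − 7 = 2 completes the 9 across.
R2C1 = 16 − 7 = 9 completes the 16 down.
R2C2 = 16 − 9 = 7 completes the 16 across.

7 2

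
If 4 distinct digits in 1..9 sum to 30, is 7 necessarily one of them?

Yes

The only way to make 30 from 4 distinct digits is {6,7,8,9}, which contains 7.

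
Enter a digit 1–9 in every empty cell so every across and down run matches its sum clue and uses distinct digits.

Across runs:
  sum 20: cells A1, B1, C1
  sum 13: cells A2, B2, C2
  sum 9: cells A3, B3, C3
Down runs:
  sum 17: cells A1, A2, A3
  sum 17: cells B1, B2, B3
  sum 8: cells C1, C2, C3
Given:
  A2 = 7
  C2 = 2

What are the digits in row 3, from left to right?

2 6 1

C1 = 5: the only remaining digit allowed by both the 20 across and the 8 down.
B2 = 13 − 9 = 4 completes the 13 across.
C3 = 8 − 7 = 1 completes the 8 down.
No cell is forced outright now. A3 can only be 2 or 6 (the digits allowed by both its 9 across and its 17 down). If A3 = 6: then A1 would have to be in {6,7,8,9} for the 20 across but in {4} for the 17 down — contradiction. So A3 = 2.
A1 = 17 − 9 = 8 completes the 17 down.
B1 = 20 − 13 = 7 completes the 20 across.
B3 = 9 − 3 = 6 completes the 9 across.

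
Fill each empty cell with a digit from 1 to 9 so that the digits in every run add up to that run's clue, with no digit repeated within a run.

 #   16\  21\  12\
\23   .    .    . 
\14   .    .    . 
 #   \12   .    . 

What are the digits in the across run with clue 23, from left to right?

23 in 3 cells must be {6,8,9}; 16 in 2 cells must be {7,9}.
Only 9 fits R1C1 under both its across sum 23 and down sum 16.
R2C1 = 16 − 9 = 7 completes the 16 down.
Nothing is forced directly, so branch on R1C2, whose candidates are 6 or 8. If R1C2 = 6: that forces R1C3 = 8, after which R2C2 would have to be in {1,2,3,4,5,6} for the 14 across but in {7,8} for the 21 down — contradiction. So R1C2 = 8.
R1C3 = 23 − 17 = 6 completes the 23 across.

9 8 6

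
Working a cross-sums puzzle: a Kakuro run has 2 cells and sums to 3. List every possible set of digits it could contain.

{1,2}

2 distinct digits from 1–9 sum between 3 and 17.
Only one set works: {1,2}.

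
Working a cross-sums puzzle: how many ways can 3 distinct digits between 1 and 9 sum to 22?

3 distinct digits from 1–9 sum between 6 and 24.
Enumerating: {5,8,9}, {6,7,9}.

2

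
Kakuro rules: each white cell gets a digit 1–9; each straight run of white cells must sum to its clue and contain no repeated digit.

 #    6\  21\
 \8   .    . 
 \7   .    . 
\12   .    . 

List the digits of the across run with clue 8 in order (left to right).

6 in 3 cells must be {1,2,3}.
The 12 across and the 6 down share only 3, so R3C1 = 3.
R3C2 = 12 − 3 = 9 completes the 12 across.
Nothing is forced directly, so branch on R1C1, whose candidates are 1 or 2. If R1C1 = 2: then R1C2 would have to be in {6} for the 8 across but in {4,5,7,8} for the 21 down — contradiction. So R1C1 = 1.
R1C2 = 8 − 1 = 7 completes the 8 across.
R2C1 = 6 − 4 = 2 completes the 6 down.
R2C2 = 7 − 2 = 5 completes the 7 across.

1, 7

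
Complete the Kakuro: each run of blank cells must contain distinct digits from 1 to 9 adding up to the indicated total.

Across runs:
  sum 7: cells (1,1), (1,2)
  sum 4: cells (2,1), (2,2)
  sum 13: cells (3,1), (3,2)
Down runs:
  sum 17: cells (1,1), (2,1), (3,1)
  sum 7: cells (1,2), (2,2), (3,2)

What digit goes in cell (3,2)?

4 in 2 cells must be {1,3}; 7 in 3 cells must be {1,2,4}.
The 4 across and the 7 down share only 1, so (2,2) = 1.
Given what's placed, (3,2) must be 4 to fit the 13 across and 7 down.
(1,2) = 7 − 5 = 2 completes the 7 down.
(2,1) = 4 − 1 = 3 completes the 4 across.
(3,1) = 13 − 4 = 9 completes the 13 across.
(1,1) = 7 − 2 = 5 completes the 7 across.

4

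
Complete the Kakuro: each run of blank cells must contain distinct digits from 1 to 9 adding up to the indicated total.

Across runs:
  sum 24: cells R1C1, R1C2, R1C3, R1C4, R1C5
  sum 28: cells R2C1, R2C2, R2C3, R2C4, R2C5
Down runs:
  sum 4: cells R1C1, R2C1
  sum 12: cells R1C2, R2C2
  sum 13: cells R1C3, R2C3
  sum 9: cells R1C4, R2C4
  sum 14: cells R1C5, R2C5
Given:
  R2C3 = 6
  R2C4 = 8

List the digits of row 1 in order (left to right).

3, 8, 7, 1, 5

4 in 2 cells must be {1,3}.
R1C3 = 13 − 6 = 7 completes the 13 down.
R1C4 = 9 − 8 = 1 completes the 9 down.
R1C1 = 3: the only remaining digit allowed by both the 24 across and the 4 down.
R2C1 = 4 − 3 = 1 completes the 4 down.
R2C5 = 9: the only remaining digit allowed by both the 28 across and the 14 down.
R1C5 = 14 − 9 = 5 completes the 14 down.
R2C2 = 28 − 24 = 4 completes the 28 across.
R1C2 = 24 − 16 = 8 completes the 24 across.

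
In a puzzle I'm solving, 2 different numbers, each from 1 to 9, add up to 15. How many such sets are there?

2

2 distinct digits from 1–9 sum between 3 and 17.
Enumerating: {6,9}, {7,8}.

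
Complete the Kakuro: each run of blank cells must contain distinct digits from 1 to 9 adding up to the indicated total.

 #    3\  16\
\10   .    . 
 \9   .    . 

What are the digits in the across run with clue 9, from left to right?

2, 7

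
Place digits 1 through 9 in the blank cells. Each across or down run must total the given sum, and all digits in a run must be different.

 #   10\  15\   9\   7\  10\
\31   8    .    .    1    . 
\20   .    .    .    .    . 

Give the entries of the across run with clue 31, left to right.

8, 7, 6, 1, 9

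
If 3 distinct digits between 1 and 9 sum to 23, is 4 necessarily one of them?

No

The only way to make 23 from 3 distinct digits is {6,8,9}, which does not contain 4.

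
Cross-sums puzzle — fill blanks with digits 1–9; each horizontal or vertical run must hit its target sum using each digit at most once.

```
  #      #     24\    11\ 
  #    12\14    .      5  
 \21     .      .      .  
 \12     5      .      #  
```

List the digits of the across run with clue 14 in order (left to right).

24 in 3 cells must be {7,8,9}.
R1C2 = 14 − 5 = 9 completes the 14 across.
R2C1 = 12 − 5 = 7 completes the 12 down.
R2C2 = 8: the only remaining digit allowed by both the 21 across and the 24 down.
R2C3 = 21 − 15 = 6 completes the 21 across.
R3C2 = 12 − 5 = 7 completes the 12 across.

9 5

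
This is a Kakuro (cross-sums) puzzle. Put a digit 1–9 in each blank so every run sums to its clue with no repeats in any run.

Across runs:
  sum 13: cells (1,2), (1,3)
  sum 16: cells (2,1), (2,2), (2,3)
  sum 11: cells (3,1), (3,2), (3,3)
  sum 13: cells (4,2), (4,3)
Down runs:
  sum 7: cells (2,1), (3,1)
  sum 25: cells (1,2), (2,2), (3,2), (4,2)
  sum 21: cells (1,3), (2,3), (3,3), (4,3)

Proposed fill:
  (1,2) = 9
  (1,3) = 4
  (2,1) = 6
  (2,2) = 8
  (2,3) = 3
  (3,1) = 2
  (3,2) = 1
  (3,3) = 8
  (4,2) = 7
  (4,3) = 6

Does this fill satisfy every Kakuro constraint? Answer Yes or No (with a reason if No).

No — the down run (2,1)–(3,1) sums to 8, not 7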